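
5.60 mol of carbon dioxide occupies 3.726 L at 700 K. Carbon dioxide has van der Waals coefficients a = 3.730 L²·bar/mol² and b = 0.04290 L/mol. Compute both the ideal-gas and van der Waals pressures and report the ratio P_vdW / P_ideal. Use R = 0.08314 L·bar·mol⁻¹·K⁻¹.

P_vdW / P_ideal ≈ 0.9726

Ideal: P_ideal = nRT/V = (5.60)(0.08314)(700)/3.726 = 87.4688 bar
vdW: P = nRT/(V − nb) − a n²/V² = 325.909/3.48576 − 116.973/13.8831 = 93.4973 − 8.42557 = 85.0717 bar
Ratio = 85.0717/87.4688 = 0.9726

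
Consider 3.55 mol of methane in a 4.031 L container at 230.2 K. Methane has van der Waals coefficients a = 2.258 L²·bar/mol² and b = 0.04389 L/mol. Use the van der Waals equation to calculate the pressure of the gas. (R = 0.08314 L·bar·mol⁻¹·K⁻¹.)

P ≈ 15.78 bar

P = nRT/(V − nb) − a n²/V²
nRT/(V − nb) = (3.55)(0.08314)(230.2)/(4.031 − 3.55×0.04389) = 67.943/3.8752 = 17.533 bar
a n²/V² = (2.258)(3.55)²/(4.031)² = 1.7513 bar
P = 17.533 − 1.7513 = 15.78 bar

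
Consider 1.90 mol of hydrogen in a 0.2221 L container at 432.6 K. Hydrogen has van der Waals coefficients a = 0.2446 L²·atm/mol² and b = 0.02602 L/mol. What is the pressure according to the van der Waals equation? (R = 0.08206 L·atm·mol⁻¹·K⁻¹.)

P = nRT/(V − nb) − a n²/V²
nRT/(V − nb) = (1.90)(0.08206)(432.6)/(0.2221 − 1.90×0.02602) = 67.448/0.17266 = 390.64 atm
a n²/V² = (0.2446)(1.90)²/(0.2221)² = 17.901 atm
P = 390.64 − 17.901 = 372.7 atm

P ≈ 372.7 atm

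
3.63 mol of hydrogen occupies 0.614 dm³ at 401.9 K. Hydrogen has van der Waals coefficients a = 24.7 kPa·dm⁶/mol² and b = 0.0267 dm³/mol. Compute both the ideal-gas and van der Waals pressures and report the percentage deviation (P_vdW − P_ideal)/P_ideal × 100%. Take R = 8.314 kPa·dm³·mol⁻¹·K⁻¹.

Ideal: P_ideal = nRT/V = (3.63)(8.314)(401.9)/0.614 = 19754.5 kPa
vdW: P = nRT/(V − nb) − a n²/V² = 12129.3/0.517079 − 325.469/0.376996 = 23457.3 − 863.322 = 22594.0 kPa
% deviation = (22594.0 − 19754.5)/19754.5 × 100% = 14.37%

14.37 %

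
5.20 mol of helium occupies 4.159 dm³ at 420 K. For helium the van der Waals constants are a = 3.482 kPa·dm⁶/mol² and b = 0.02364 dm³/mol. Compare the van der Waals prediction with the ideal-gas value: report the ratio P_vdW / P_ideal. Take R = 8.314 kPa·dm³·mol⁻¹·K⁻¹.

P_vdW / P_ideal ≈ 1.029

Ideal: P_ideal = nRT/V = (5.20)(8.314)(420)/4.159 = 4365.90 kPa
vdW: P = nRT/(V − nb) − a n²/V² = 18157.8/4.03607 − 94.1533/17.2973 = 4498.88 − 5.44324 = 4493.44 kPa
Ratio = 4493.44/4365.90 = 1.029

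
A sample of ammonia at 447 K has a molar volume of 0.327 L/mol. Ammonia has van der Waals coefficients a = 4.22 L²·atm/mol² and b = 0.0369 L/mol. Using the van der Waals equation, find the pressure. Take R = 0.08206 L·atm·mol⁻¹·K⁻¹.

P ≈ 86.98 atm

P = RT/(V_m − b) − a/V_m²
RT/(V_m − b) = (0.08206)(447)/(0.327 − 0.0369) = 36.681/0.29010 = 126.44 atm
a/V_m² = 4.22/(0.327)² = 39.465 atm
P = 126.44 − 39.465 = 86.98 atm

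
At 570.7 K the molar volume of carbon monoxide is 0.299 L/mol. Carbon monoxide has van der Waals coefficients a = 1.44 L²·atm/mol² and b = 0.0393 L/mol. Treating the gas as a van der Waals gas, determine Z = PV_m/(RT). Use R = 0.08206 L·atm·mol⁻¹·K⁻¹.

Z ≈ 1.048

P = RT/(V_m − b) − a/V_m² = (0.08206)(570.7)/(0.299 − 0.0393) − 1.44/(0.299)²
  = 46.832/0.25970 − 16.107 = 180.33 − 16.107 = 164.22 atm
Z = PV_m/(RT) = (164.22)(0.299)/((0.08206)(570.7)) = 49.102/46.832 = 1.048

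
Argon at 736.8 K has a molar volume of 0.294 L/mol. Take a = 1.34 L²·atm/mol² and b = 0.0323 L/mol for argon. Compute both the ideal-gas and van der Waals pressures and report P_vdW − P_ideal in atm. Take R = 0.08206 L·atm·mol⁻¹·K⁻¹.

ΔP ≈ 9.88 atm

Ideal: P_ideal = RT/V_m = (0.08206)(736.8)/0.294 = 205.652 atm
vdW: P = RT/(V_m − b) − a/V_m² = 60.4618/0.261700 − 1.34/0.0864360 = 231.035 − 15.5028 = 215.532 atm
ΔP = 215.532 − 205.652 = 9.88 atm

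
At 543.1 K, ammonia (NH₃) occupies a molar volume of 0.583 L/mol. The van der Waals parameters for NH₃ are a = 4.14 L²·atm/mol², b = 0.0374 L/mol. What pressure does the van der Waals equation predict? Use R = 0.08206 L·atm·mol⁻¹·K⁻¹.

P ≈ 69.50 atm

P = RT/(V_m − b) − a/V_m²
RT/(V_m − b) = (0.08206)(543.1)/(0.583 − 0.0374) = 44.567/0.54560 = 81.684 atm
a/V_m² = 4.14/(0.583)² = 12.180 atm
P = 81.684 − 12.180 = 69.50 atm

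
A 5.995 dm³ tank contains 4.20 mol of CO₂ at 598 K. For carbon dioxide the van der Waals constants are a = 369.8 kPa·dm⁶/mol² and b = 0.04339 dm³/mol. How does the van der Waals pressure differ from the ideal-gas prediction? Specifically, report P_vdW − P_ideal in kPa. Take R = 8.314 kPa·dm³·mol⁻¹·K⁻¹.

ΔP ≈ -72.3 kPa

Ideal: P_ideal = nRT/V = (4.20)(8.314)(598)/5.995 = 3483.14 kPa
vdW: P = nRT/(V − nb) − a n²/V² = 20881.4/5.81276 − 6523.27/35.9400 = 3592.34 − 181.504 = 3410.84 kPa
ΔP = 3410.84 − 3483.14 = -72.3 kPa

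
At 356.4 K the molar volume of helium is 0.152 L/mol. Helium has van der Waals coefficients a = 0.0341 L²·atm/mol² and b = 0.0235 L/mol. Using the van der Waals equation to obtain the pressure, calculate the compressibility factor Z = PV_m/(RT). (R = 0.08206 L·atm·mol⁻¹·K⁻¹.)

P = RT/(V_m − b) − a/V_m² = (0.08206)(356.4)/(0.152 − 0.0235) − 0.0341/(0.152)²
  = 29.246/0.12850 − 1.4759 = 227.60 − 1.4759 = 226.12 atm
Z = PV_m/(RT) = (226.12)(0.152)/((0.08206)(356.4)) = 34.370/29.246 = 1.175

Z ≈ 1.175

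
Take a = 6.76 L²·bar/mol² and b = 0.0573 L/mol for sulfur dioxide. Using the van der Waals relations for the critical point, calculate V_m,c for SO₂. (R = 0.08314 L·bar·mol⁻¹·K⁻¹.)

For a van der Waals gas, V_m,c = 3b.
V_m,c = 3×0.0573 = 0.1719 L/mol

V_m,c ≈ 0.1719 L/mol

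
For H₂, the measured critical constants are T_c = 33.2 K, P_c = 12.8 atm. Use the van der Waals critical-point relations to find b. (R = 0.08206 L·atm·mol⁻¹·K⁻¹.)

b ≈ 0.02661 L/mol

From T_c = 8a/(27Rb) and P_c = a/(27b²): b = R T_c/(8 P_c).
b = (0.08206)(33.2)/(8×12.8) = 2.7244/102.40 = 0.02661 L/mol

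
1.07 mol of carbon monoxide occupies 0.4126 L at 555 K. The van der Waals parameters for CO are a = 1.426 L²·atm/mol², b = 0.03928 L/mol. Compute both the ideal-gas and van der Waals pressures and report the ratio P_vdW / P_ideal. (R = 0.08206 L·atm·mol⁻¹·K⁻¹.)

P_vdW / P_ideal ≈ 1.032

Ideal: P_ideal = nRT/V = (1.07)(0.08206)(555)/0.4126 = 118.108 atm
vdW: P = nRT/(V − nb) − a n²/V² = 48.7313/0.370570 − 1.63263/0.170239 = 131.504 − 9.59022 = 121.914 atm
Ratio = 121.914/118.108 = 1.032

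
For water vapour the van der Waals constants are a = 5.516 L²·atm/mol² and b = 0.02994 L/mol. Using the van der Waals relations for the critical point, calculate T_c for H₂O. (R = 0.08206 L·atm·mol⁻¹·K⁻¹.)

T_c ≈ 665.2 K

For a van der Waals gas, T_c = 8a/(27Rb).
T_c = 8×5.516/(27×0.08206×0.02994) = 44.128/0.066336 = 665.2 K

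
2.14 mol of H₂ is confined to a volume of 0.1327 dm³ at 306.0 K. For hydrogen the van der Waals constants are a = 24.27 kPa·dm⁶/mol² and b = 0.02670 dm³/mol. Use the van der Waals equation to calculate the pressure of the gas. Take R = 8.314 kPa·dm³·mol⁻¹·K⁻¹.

P ≈ 65739 kPa

P = nRT/(V − nb) − a n²/V²
nRT/(V − nb) = (2.14)(8.314)(306.0)/(0.1327 − 2.14×0.02670) = 5444.3/0.075562 = 72051 kPa
a n²/V² = (24.27)(2.14)²/(0.1327)² = 6311.8 kPa
P = 72051 − 6311.8 = 65739 kPa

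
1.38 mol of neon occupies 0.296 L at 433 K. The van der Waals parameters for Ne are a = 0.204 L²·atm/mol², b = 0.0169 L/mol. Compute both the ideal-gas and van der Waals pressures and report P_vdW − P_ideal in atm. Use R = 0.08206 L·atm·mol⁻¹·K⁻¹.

Ideal: P_ideal = nRT/V = (1.38)(0.08206)(433)/0.296 = 165.656 atm
vdW: P = nRT/(V − nb) − a n²/V² = 49.0341/0.272678 − 0.388498/0.0876160 = 179.824 − 4.43410 = 175.390 atm
ΔP = 175.390 − 165.656 = 9.73 atm

ΔP ≈ 9.73 atm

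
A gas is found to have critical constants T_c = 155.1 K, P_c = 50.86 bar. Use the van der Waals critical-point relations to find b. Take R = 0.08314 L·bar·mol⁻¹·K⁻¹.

b ≈ 0.03169 L/mol

From T_c = 8a/(27Rb) and P_c = a/(27b²): b = R T_c/(8 P_c).
b = (0.08314)(155.1)/(8×50.86) = 12.895/406.88 = 0.03169 L/mol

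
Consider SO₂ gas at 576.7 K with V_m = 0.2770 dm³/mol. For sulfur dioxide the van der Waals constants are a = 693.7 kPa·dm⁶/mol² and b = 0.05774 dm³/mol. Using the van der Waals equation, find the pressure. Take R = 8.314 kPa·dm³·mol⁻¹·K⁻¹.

P ≈ 12827 kPa

P = RT/(V_m − b) − a/V_m²
RT/(V_m − b) = (8.314)(576.7)/(0.2770 − 0.05774) = 4794.7/0.21926 = 21868 kPa
a/V_m² = 693.7/(0.2770)² = 9040.9 kPa
P = 21868 − 9040.9 = 12827 kPa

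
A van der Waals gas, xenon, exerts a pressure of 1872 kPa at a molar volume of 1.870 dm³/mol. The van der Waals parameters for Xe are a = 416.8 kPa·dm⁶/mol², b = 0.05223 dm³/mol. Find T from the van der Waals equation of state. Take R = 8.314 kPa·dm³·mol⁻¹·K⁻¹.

T ≈ 435.4 K

T = (P + a/V_m²)(V_m − b)/R
P + a/V_m² = 1872 + 416.8/(1.870)² = 1991.2 kPa
V_m − b = 1.870 − 0.05223 = 1.8178 dm³/mol
T = (1991.2)(1.8178)/8.314 = 435.4 K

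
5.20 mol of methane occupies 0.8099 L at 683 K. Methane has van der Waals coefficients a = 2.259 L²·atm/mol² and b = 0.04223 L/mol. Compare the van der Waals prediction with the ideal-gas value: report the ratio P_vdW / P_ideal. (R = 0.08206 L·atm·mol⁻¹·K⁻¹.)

P_vdW / P_ideal ≈ 1.113

Ideal: P_ideal = nRT/V = (5.20)(0.08206)(683)/0.8099 = 359.852 atm
vdW: P = nRT/(V − nb) − a n²/V² = 291.444/0.590304 − 61.0834/0.655938 = 493.718 − 93.1237 = 400.594 atm
Ratio = 400.594/359.852 = 1.113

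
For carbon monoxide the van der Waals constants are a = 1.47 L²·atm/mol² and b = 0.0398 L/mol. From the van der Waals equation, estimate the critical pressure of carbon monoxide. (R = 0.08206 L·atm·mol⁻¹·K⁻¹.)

P_c ≈ 34.37 atm

For a van der Waals gas, P_c = a/(27b²).
P_c = 1.47/(27×(0.0398)²) = 1.47/0.042769 = 34.37 atm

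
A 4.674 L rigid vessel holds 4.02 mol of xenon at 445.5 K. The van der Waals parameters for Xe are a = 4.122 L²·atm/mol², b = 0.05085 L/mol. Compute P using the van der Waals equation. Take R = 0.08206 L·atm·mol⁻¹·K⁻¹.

P ≈ 29.83 atm

P = nRT/(V − nb) − a n²/V²
nRT/(V − nb) = (4.02)(0.08206)(445.5)/(4.674 − 4.02×0.05085) = 146.96/4.4696 = 32.880 atm
a n²/V² = (4.122)(4.02)²/(4.674)² = 3.0492 atm
P = 32.880 − 3.0492 = 29.83 atm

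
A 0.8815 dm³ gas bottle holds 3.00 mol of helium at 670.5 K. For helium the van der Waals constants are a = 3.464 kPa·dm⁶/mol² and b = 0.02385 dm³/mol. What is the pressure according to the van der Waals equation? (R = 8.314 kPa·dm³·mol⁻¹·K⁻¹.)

P = nRT/(V − nb) − a n²/V²
nRT/(V − nb) = (3.00)(8.314)(670.5)/(0.8815 − 3.00×0.02385) = 16724/0.80995 = 20648 kPa
a n²/V² = (3.464)(3.00)²/(0.8815)² = 40.121 kPa
P = 20648 − 40.121 = 20608 kPa

P ≈ 20608 kPa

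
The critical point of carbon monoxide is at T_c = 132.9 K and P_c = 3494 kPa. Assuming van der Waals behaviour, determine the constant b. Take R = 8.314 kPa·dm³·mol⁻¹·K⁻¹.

From T_c = 8a/(27Rb) and P_c = a/(27b²): b = R T_c/(8 P_c).
b = (8.314)(132.9)/(8×3494) = 1104.9/27952 = 0.03953 dm³/mol

b ≈ 0.03953 dm³/mol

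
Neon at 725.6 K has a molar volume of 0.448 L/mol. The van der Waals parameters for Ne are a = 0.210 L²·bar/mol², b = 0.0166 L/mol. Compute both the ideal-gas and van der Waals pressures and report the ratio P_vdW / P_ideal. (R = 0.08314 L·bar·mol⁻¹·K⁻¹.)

Ideal: P_ideal = RT/V_m = (0.08314)(725.6)/0.448 = 134.657 bar
vdW: P = RT/(V_m − b) − a/V_m² = 60.3264/0.431400 − 0.210/0.200704 = 139.839 − 1.04632 = 138.793 bar
Ratio = 138.793/134.657 = 1.031

P_vdW / P_ideal ≈ 1.031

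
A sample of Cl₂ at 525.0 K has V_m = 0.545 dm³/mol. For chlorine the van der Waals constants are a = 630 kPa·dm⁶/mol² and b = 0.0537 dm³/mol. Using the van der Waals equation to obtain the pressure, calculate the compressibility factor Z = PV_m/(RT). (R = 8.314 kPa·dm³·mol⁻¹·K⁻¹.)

Z ≈ 0.8445

P = RT/(V_m − b) − a/V_m² = (8.314)(525.0)/(0.545 − 0.0537) − 630/(0.545)²
  = 4364.9/0.49130 − 2121.0 = 8884.4 − 2121.0 = 6763.4 kPa
Z = PV_m/(RT) = (6763.4)(0.545)/((8.314)(525.0)) = 3686.1/4364.9 = 0.8445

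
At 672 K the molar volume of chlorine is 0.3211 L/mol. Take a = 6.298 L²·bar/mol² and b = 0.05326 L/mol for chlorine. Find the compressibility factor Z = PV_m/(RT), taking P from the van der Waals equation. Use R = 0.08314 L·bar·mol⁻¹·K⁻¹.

P = RT/(V_m − b) − a/V_m² = (0.08314)(672)/(0.3211 − 0.05326) − 6.298/(0.3211)²
  = 55.870/0.26784 − 61.083 = 208.59 − 61.083 = 147.51 bar
Z = PV_m/(RT) = (147.51)(0.3211)/((0.08314)(672)) = 47.365/55.870 = 0.8478

Z ≈ 0.8478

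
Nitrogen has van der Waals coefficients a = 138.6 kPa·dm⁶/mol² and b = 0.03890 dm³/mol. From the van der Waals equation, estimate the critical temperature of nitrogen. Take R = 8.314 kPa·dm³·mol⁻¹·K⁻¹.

For a van der Waals gas, T_c = 8a/(27Rb).
T_c = 8×138.6/(27×8.314×0.03890) = 1108.8/8.7322 = 127.0 K

T_c ≈ 127.0 K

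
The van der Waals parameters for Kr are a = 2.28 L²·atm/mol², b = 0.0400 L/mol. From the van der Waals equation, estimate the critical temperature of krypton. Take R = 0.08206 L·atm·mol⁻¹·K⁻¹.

For a van der Waals gas, T_c = 8a/(27Rb).
T_c = 8×2.28/(27×0.08206×0.0400) = 18.240/0.088625 = 205.8 K

T_c ≈ 205.8 K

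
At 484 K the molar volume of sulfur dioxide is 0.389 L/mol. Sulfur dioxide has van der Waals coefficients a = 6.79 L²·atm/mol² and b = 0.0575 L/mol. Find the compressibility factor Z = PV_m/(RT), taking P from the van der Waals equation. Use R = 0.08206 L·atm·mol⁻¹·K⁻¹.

Z ≈ 0.7340

P = RT/(V_m − b) − a/V_m² = (0.08206)(484)/(0.389 − 0.0575) − 6.79/(0.389)²
  = 39.717/0.33150 − 44.871 = 119.81 − 44.871 = 74.94 atm
Z = PV_m/(RT) = (74.94)(0.389)/((0.08206)(484)) = 29.152/39.717 = 0.7340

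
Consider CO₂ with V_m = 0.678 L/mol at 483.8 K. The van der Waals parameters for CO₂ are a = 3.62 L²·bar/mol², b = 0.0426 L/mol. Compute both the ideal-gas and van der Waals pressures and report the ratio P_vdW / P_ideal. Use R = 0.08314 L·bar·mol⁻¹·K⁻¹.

Ideal: P_ideal = RT/V_m = (0.08314)(483.8)/0.678 = 59.3262 bar
vdW: P = RT/(V_m − b) − a/V_m² = 40.2231/0.635400 − 3.62/0.459684 = 63.3036 − 7.87497 = 55.4286 bar
Ratio = 55.4286/59.3262 = 0.9343

P_vdW / P_ideal ≈ 0.9343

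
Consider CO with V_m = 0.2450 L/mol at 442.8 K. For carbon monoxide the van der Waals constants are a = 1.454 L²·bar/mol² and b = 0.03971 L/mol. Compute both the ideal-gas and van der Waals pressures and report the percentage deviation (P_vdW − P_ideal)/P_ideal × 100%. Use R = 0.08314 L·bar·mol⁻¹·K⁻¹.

Ideal: P_ideal = RT/V_m = (0.08314)(442.8)/0.2450 = 150.263 bar
vdW: P = RT/(V_m − b) − a/V_m² = 36.8144/0.205290 − 1.454/0.0600250 = 179.329 − 24.2232 = 155.106 bar
% deviation = (155.106 − 150.263)/150.263 × 100% = 3.22%

3.22 %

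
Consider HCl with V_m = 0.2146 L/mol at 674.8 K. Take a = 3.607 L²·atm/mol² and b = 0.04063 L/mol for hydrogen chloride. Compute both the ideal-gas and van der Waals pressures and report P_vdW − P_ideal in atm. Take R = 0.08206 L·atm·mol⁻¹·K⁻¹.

ΔP ≈ -18.06 atm

Ideal: P_ideal = RT/V_m = (0.08206)(674.8)/0.2146 = 258.034 atm
vdW: P = RT/(V_m − b) − a/V_m² = 55.3741/0.173970 − 3.607/0.0460532 = 318.297 − 78.3225 = 239.975 atm
ΔP = 239.975 − 258.034 = -18.06 atm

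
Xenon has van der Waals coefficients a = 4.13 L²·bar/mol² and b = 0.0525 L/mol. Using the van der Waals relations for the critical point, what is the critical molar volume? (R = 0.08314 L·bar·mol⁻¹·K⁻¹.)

For a van der Waals gas, V_m,c = 3b.
V_m,c = 3×0.0525 = 0.1575 L/mol

V_m,c ≈ 0.1575 L/mol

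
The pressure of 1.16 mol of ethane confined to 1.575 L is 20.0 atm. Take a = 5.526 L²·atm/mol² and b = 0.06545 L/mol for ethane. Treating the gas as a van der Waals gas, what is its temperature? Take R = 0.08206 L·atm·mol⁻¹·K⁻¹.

T ≈ 362.2 K

T = (P + a n²/V²)(V − nb)/(nR)
P + a n²/V² = 20.0 + (5.526)(1.16)²/(1.575)² = 22.998 atm
V − nb = 1.575 − (1.16)(0.06545) = 1.4991 L
T = (22.998)(1.4991)/((1.16)(0.08206)) = 362.2 K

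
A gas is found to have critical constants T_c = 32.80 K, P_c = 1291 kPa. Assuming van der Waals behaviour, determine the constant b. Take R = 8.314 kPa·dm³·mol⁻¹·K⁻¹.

b ≈ 0.02640 dm³/mol

From T_c = 8a/(27Rb) and P_c = a/(27b²): b = R T_c/(8 P_c).
b = (8.314)(32.80)/(8×1291) = 272.70/10328 = 0.02640 dm³/mol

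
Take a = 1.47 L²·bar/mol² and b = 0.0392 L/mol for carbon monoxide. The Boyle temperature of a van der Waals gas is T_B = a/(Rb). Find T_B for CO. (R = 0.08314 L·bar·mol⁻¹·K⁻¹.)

T_B ≈ 451.0 K

For a van der Waals gas the second virial coefficient B₂ = b − a/(RT) vanishes at T_B = a/(Rb).
T_B = 1.47/(0.08314×0.0392) = 1.47/0.0032591 = 451.0 K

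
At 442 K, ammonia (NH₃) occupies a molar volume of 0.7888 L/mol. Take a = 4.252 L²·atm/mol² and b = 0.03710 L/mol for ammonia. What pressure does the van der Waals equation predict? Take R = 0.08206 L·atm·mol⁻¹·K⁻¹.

P ≈ 41.42 atm

P = RT/(V_m − b) − a/V_m²
RT/(V_m − b) = (0.08206)(442)/(0.7888 − 0.03710) = 36.271/0.75170 = 48.252 atm
a/V_m² = 4.252/(0.7888)² = 6.8338 atm
P = 48.252 − 6.8338 = 41.42 atm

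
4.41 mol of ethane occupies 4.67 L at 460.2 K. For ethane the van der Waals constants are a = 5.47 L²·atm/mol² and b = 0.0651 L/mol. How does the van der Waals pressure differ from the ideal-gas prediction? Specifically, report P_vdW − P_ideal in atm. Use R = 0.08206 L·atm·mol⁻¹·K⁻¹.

Ideal: P_ideal = nRT/V = (4.41)(0.08206)(460.2)/4.67 = 35.6615 atm
vdW: P = nRT/(V − nb) − a n²/V² = 166.539/4.38291 − 106.381/21.8089 = 37.9974 − 4.87787 = 33.1195 atm
ΔP = 33.1195 − 35.6615 = -2.542 atm

ΔP ≈ -2.542 atm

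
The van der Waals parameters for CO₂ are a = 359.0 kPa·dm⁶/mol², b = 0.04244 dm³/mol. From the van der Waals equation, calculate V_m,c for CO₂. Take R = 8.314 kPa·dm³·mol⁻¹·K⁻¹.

For a van der Waals gas, V_m,c = 3b.
V_m,c = 3×0.04244 = 0.1273 dm³/mol

V_m,c ≈ 0.1273 dm³/mol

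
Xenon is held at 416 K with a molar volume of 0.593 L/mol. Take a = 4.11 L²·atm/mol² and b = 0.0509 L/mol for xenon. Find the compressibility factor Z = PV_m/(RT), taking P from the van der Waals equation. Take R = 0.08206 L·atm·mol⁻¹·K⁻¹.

P = RT/(V_m − b) − a/V_m² = (0.08206)(416)/(0.593 − 0.0509) − 4.11/(0.593)²
  = 34.137/0.54210 − 11.688 = 62.972 − 11.688 = 51.284 atm
Z = PV_m/(RT) = (51.284)(0.593)/((0.08206)(416)) = 30.411/34.137 = 0.8909

Z ≈ 0.8909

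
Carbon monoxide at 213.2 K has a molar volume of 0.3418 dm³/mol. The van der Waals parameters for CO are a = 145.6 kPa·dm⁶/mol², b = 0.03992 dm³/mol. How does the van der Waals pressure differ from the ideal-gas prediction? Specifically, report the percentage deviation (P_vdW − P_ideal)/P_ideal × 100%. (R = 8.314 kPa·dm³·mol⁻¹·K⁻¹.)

-10.81 %

Ideal: P_ideal = RT/V_m = (8.314)(213.2)/0.3418 = 5185.91 kPa
vdW: P = RT/(V_m − b) − a/V_m² = 1772.54/0.301880 − 145.6/0.116827 = 5871.67 − 1246.29 = 4625.38 kPa
% deviation = (4625.38 − 5185.91)/5185.91 × 100% = -10.81%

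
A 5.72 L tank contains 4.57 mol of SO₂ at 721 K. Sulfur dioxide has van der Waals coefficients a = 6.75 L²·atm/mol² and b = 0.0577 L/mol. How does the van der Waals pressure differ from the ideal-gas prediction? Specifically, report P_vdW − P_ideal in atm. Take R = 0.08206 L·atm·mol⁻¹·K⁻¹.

ΔP ≈ -2.024 atm

Ideal: P_ideal = nRT/V = (4.57)(0.08206)(721)/5.72 = 47.2701 atm
vdW: P = nRT/(V − nb) − a n²/V² = 270.385/5.45631 − 140.973/32.7184 = 49.5546 − 4.30868 = 45.2459 atm
ΔP = 45.2459 − 47.2701 = -2.024 atm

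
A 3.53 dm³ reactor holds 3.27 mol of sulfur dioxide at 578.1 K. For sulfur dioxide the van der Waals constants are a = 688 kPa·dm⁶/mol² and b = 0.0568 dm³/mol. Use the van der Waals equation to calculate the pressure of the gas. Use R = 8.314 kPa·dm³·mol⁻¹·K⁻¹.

P = nRT/(V − nb) − a n²/V²
nRT/(V − nb) = (3.27)(8.314)(578.1)/(3.53 − 3.27×0.0568) = 15717/3.3443 = 4699.6 kPa
a n²/V² = (688)(3.27)²/(3.53)² = 590.38 kPa
P = 4699.6 − 590.38 = 4109 kPa

P ≈ 4109 kPa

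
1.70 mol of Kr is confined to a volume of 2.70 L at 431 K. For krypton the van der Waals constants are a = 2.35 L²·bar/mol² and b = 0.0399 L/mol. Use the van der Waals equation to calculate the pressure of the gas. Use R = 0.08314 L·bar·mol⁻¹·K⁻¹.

P = nRT/(V − nb) − a n²/V²
nRT/(V − nb) = (1.70)(0.08314)(431)/(2.70 − 1.70×0.0399) = 60.917/2.6322 = 23.143 bar
a n²/V² = (2.35)(1.70)²/(2.70)² = 0.93162 bar
P = 23.143 − 0.93162 = 22.21 bar

P ≈ 22.21 bar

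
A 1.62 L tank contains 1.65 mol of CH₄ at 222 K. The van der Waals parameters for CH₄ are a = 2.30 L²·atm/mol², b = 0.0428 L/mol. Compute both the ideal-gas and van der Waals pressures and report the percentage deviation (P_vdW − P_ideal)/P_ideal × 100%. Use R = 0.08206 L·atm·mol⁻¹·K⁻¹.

Ideal: P_ideal = nRT/V = (1.65)(0.08206)(222)/1.62 = 18.5547 atm
vdW: P = nRT/(V − nb) − a n²/V² = 30.0586/1.54938 − 6.26175/2.62440 = 19.4004 − 2.38597 = 17.0144 atm
% deviation = (17.0144 − 18.5547)/18.5547 × 100% = -8.30%

-8.30 %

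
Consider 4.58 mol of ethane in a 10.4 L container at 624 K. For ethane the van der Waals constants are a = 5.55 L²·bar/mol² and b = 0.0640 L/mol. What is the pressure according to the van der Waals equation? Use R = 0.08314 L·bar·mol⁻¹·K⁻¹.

P ≈ 22.43 bar

P = nRT/(V − nb) − a n²/V²
nRT/(V − nb) = (4.58)(0.08314)(624)/(10.4 − 4.58×0.0640) = 237.61/10.107 = 23.509 bar
a n²/V² = (5.55)(4.58)²/(10.4)² = 1.0764 bar
P = 23.509 − 1.0764 = 22.43 bar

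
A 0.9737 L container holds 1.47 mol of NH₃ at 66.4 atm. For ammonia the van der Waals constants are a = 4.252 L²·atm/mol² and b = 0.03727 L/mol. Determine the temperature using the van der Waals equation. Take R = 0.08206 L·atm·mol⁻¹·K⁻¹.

T = (P + a n²/V²)(V − nb)/(nR)
P + a n²/V² = 66.4 + (4.252)(1.47)²/(0.9737)² = 76.091 atm
V − nb = 0.9737 − (1.47)(0.03727) = 0.91891 L
T = (76.091)(0.91891)/((1.47)(0.08206)) = 579.6 K

T ≈ 579.6 K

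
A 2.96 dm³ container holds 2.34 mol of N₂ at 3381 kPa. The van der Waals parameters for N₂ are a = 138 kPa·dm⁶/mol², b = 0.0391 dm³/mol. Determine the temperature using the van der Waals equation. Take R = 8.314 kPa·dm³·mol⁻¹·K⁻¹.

T ≈ 511.2 K

T = (P + a n²/V²)(V − nb)/(nR)
P + a n²/V² = 3381 + (138)(2.34)²/(2.96)² = 3467.2 kPa
V − nb = 2.96 − (2.34)(0.0391) = 2.8685 dm³
T = (3467.2)(2.8685)/((2.34)(8.314)) = 511.2 K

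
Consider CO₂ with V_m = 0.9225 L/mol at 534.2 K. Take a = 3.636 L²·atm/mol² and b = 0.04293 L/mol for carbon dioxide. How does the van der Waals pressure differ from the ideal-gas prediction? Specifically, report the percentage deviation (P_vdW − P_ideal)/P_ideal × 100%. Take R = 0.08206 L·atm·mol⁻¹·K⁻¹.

Ideal: P_ideal = RT/V_m = (0.08206)(534.2)/0.9225 = 47.5192 atm
vdW: P = RT/(V_m − b) − a/V_m² = 43.8365/0.879570 − 3.636/0.851006 = 49.8386 − 4.27259 = 45.5660 atm
% deviation = (45.5660 − 47.5192)/47.5192 × 100% = -4.11%

-4.11 %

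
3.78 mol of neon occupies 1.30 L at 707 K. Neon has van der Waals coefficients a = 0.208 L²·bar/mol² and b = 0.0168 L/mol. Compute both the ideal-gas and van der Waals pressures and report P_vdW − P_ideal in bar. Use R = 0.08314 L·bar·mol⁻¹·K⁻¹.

Ideal: P_ideal = nRT/V = (3.78)(0.08314)(707)/1.30 = 170.914 bar
vdW: P = nRT/(V − nb) − a n²/V² = 222.188/1.23650 − 2.97199/1.69000 = 179.691 − 1.75857 = 177.932 bar
ΔP = 177.932 − 170.914 = 7.02 bar

ΔP ≈ 7.02 bar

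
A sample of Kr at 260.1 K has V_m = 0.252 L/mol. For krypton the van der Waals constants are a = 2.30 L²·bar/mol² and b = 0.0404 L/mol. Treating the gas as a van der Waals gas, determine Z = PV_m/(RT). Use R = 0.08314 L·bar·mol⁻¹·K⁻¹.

Z ≈ 0.7689

P = RT/(V_m − b) − a/V_m² = (0.08314)(260.1)/(0.252 − 0.0404) − 2.30/(0.252)²
  = 21.625/0.21160 − 36.218 = 102.20 − 36.218 = 65.98 bar
Z = PV_m/(RT) = (65.98)(0.252)/((0.08314)(260.1)) = 16.627/21.625 = 0.7689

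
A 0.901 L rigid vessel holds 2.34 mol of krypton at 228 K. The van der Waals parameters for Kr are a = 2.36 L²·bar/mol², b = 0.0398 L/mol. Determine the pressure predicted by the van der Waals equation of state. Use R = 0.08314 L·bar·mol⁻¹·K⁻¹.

P = nRT/(V − nb) − a n²/V²
nRT/(V − nb) = (2.34)(0.08314)(228)/(0.901 − 2.34×0.0398) = 44.357/0.80787 = 54.906 bar
a n²/V² = (2.36)(2.34)²/(0.901)² = 15.918 bar
P = 54.906 − 15.918 = 38.99 bar

P ≈ 38.99 bar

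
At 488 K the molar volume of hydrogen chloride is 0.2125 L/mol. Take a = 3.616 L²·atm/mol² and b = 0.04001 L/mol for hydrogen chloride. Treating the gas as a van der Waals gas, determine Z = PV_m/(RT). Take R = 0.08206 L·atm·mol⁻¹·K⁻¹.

Z ≈ 0.8070

P = RT/(V_m − b) − a/V_m² = (0.08206)(488)/(0.2125 − 0.04001) − 3.616/(0.2125)²
  = 40.045/0.17249 − 80.078 = 232.16 − 80.078 = 152.08 atm
Z = PV_m/(RT) = (152.08)(0.2125)/((0.08206)(488)) = 32.317/40.045 = 0.8070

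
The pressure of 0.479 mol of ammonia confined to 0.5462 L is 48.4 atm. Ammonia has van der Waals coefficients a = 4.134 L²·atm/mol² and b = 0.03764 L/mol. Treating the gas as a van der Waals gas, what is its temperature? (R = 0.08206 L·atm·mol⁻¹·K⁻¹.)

T ≈ 693.1 K

T = (P + a n²/V²)(V − nb)/(nR)
P + a n²/V² = 48.4 + (4.134)(0.479)²/(0.5462)² = 51.579 atm
V − nb = 0.5462 − (0.479)(0.03764) = 0.52817 L
T = (51.579)(0.52817)/((0.479)(0.08206)) = 693.1 K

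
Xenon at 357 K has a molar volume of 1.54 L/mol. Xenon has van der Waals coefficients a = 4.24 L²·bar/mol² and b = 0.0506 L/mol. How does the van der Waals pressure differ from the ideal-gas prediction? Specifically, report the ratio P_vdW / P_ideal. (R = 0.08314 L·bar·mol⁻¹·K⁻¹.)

Ideal: P_ideal = RT/V_m = (0.08314)(357)/1.54 = 19.2734 bar
vdW: P = RT/(V_m − b) − a/V_m² = 29.6810/1.48940 − 4.24/2.37160 = 19.9282 − 1.78782 = 18.1404 bar
Ratio = 18.1404/19.2734 = 0.9412

P_vdW / P_ideal ≈ 0.9412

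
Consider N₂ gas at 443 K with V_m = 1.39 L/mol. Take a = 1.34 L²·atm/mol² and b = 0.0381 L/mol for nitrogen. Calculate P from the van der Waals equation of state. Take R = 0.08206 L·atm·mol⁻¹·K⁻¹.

P ≈ 26.20 atm

P = RT/(V_m − b) − a/V_m²
RT/(V_m − b) = (0.08206)(443)/(1.39 − 0.0381) = 36.353/1.3519 = 26.890 atm
a/V_m² = 1.34/(1.39)² = 0.69355 atm
P = 26.890 − 0.69355 = 26.20 atm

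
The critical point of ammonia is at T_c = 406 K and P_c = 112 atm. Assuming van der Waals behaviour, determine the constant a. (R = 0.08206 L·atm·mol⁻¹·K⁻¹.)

a ≈ 4.181 L²·atm/mol²

From T_c = 8a/(27Rb) and P_c = a/(27b²): a = 27 R² T_c²/(64 P_c).
a = 27×(0.08206)²×(406)²/(64×112) = 29969/7168.0 = 4.181 L²·atm/mol²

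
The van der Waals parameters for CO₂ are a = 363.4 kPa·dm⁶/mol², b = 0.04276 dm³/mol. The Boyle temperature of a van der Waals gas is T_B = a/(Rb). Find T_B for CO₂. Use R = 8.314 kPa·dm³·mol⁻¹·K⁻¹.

T_B ≈ 1022 K

For a van der Waals gas the second virial coefficient B₂ = b − a/(RT) vanishes at T_B = a/(Rb).
T_B = 363.4/(8.314×0.04276) = 363.4/0.35551 = 1022 K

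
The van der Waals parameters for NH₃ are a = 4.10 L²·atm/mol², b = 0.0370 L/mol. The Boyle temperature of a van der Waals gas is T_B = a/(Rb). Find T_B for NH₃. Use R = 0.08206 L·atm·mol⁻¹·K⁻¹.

For a van der Waals gas the second virial coefficient B₂ = b − a/(RT) vanishes at T_B = a/(Rb).
T_B = 4.10/(0.08206×0.0370) = 4.10/0.0030362 = 1350 K

T_B ≈ 1350 K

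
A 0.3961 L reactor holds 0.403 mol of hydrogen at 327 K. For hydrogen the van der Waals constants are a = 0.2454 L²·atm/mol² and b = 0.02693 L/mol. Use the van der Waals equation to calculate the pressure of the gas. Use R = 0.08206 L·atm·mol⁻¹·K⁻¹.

P ≈ 27.82 atm

P = nRT/(V − nb) − a n²/V²
nRT/(V − nb) = (0.403)(0.08206)(327)/(0.3961 − 0.403×0.02693) = 10.814/0.38525 = 28.070 atm
a n²/V² = (0.2454)(0.403)²/(0.3961)² = 0.25402 atm
P = 28.070 − 0.25402 = 27.82 atm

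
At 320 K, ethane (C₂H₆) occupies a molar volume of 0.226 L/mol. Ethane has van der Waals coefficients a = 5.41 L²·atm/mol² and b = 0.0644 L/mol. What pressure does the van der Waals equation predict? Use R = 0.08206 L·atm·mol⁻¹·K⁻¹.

P ≈ 56.57 atm

P = RT/(V_m − b) − a/V_m²
RT/(V_m − b) = (0.08206)(320)/(0.226 − 0.0644) = 26.259/0.16160 = 162.49 atm
a/V_m² = 5.41/(0.226)² = 105.92 atm
P = 162.49 − 105.92 = 56.57 atm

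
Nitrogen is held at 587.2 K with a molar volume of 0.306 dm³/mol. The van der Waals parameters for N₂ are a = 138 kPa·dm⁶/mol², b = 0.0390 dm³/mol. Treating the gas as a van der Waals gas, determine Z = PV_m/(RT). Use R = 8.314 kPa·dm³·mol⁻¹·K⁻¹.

Z ≈ 1.054

P = RT/(V_m − b) − a/V_m² = (8.314)(587.2)/(0.306 − 0.0390) − 138/(0.306)²
  = 4882.0/0.26700 − 1473.8 = 18285 − 1473.8 = 16811 kPa
Z = PV_m/(RT) = (16811)(0.306)/((8.314)(587.2)) = 5144.2/4882.0 = 1.054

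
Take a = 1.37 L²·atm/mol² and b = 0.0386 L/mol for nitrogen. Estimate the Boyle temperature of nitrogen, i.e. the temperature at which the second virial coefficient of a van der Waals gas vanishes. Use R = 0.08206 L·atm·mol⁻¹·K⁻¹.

T_B ≈ 432.5 K

For a van der Waals gas the second virial coefficient B₂ = b − a/(RT) vanishes at T_B = a/(Rb).
T_B = 1.37/(0.08206×0.0386) = 1.37/0.0031675 = 432.5 K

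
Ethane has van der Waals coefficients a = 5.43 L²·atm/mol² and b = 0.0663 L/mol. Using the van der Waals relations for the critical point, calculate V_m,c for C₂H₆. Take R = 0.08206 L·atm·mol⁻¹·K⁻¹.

V_m,c ≈ 0.1989 L/mol

For a van der Waals gas, V_m,c = 3b.
V_m,c = 3×0.0663 = 0.1989 L/mol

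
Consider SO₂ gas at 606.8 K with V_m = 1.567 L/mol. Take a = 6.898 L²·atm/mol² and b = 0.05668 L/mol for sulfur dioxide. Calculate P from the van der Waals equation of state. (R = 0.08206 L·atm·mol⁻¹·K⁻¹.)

P ≈ 30.16 atm

P = RT/(V_m − b) − a/V_m²
RT/(V_m − b) = (0.08206)(606.8)/(1.567 − 0.05668) = 49.794/1.5103 = 32.970 atm
a/V_m² = 6.898/(1.567)² = 2.8092 atm
P = 32.970 − 2.8092 = 30.16 atm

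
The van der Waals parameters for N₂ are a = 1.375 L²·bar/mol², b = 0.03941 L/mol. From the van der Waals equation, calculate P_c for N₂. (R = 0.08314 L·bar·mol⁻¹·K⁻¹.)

For a van der Waals gas, P_c = a/(27b²).
P_c = 1.375/(27×(0.03941)²) = 1.375/0.041935 = 32.79 bar

P_c ≈ 32.79 bar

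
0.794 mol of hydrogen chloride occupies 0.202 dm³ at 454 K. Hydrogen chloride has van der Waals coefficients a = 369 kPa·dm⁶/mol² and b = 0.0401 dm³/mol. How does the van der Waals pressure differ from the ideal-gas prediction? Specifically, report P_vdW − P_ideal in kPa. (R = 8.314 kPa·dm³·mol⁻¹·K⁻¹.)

ΔP ≈ -2925 kPa

Ideal: P_ideal = nRT/V = (0.794)(8.314)(454)/0.202 = 14836.6 kPa
vdW: P = nRT/(V − nb) − a n²/V² = 2997.00/0.170161 − 232.631/0.0408040 = 17612.7 − 5701.18 = 11911.5 kPa
ΔP = 11911.5 − 14836.6 = -2925 kPa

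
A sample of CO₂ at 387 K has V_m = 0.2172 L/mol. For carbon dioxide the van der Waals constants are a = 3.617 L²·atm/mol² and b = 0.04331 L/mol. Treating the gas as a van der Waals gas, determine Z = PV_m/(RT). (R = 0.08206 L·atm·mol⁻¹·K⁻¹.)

Z ≈ 0.7247

P = RT/(V_m − b) − a/V_m² = (0.08206)(387)/(0.2172 − 0.04331) − 3.617/(0.2172)²
  = 31.757/0.17389 − 76.671 = 182.63 − 76.671 = 105.96 atm
Z = PV_m/(RT) = (105.96)(0.2172)/((0.08206)(387)) = 23.015/31.757 = 0.7247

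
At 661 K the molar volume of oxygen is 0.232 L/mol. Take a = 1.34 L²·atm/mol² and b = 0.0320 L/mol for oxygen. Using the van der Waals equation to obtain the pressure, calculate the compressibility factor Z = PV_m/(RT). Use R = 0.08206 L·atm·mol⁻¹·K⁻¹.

Z ≈ 1.054

P = RT/(V_m − b) − a/V_m² = (0.08206)(661)/(0.232 − 0.0320) − 1.34/(0.232)²
  = 54.242/0.20000 − 24.896 = 271.21 − 24.896 = 246.31 atm
Z = PV_m/(RT) = (246.31)(0.232)/((0.08206)(661)) = 57.144/54.242 = 1.054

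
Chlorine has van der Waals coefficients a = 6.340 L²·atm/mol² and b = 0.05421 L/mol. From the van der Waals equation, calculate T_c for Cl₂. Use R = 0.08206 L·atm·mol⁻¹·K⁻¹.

T_c ≈ 422.3 K

For a van der Waals gas, T_c = 8a/(27Rb).
T_c = 8×6.340/(27×0.08206×0.05421) = 50.720/0.12011 = 422.3 K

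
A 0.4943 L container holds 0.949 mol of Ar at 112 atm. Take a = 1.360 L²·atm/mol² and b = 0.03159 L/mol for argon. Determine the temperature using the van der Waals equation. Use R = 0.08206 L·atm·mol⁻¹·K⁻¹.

T = (P + a n²/V²)(V − nb)/(nR)
P + a n²/V² = 112 + (1.360)(0.949)²/(0.4943)² = 117.01 atm
V − nb = 0.4943 − (0.949)(0.03159) = 0.46432 L
T = (117.01)(0.46432)/((0.949)(0.08206)) = 697.7 K

T ≈ 697.7 K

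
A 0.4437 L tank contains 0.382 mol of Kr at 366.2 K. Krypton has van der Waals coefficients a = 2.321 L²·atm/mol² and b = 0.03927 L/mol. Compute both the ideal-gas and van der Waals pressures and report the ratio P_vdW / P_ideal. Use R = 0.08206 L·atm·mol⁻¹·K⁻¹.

P_vdW / P_ideal ≈ 0.9685

Ideal: P_ideal = nRT/V = (0.382)(0.08206)(366.2)/0.4437 = 25.8716 atm
vdW: P = nRT/(V − nb) − a n²/V² = 11.4792/0.428699 − 0.338690/0.196870 = 26.7768 − 1.72037 = 25.0564 atm
Ratio = 25.0564/25.8716 = 0.9685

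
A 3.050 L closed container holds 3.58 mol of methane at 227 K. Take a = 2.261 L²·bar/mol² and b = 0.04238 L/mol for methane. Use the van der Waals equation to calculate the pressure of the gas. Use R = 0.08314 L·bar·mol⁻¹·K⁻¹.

P = nRT/(V − nb) − a n²/V²
nRT/(V − nb) = (3.58)(0.08314)(227)/(3.050 − 3.58×0.04238) = 67.565/2.8983 = 23.312 bar
a n²/V² = (2.261)(3.58)²/(3.050)² = 3.1151 bar
P = 23.312 − 3.1151 = 20.20 bar

P ≈ 20.20 bar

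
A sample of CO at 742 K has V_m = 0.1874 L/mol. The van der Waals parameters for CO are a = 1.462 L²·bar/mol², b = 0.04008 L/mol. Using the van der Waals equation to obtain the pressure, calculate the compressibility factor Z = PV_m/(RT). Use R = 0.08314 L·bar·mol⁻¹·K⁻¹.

P = RT/(V_m − b) − a/V_m² = (0.08314)(742)/(0.1874 − 0.04008) − 1.462/(0.1874)²
  = 61.690/0.14732 − 41.630 = 418.75 − 41.630 = 377.12 bar
Z = PV_m/(RT) = (377.12)(0.1874)/((0.08314)(742)) = 70.672/61.690 = 1.146

Z ≈ 1.146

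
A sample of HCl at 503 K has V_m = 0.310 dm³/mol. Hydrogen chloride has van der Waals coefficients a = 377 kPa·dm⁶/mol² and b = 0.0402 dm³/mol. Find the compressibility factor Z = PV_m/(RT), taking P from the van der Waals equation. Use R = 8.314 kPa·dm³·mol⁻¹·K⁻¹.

Z ≈ 0.8582

P = RT/(V_m − b) − a/V_m² = (8.314)(503)/(0.310 − 0.0402) − 377/(0.310)²
  = 4181.9/0.26980 − 3923.0 = 15500 − 3923.0 = 11577 kPa
Z = PV_m/(RT) = (11577)(0.310)/((8.314)(503)) = 3588.9/4181.9 = 0.8582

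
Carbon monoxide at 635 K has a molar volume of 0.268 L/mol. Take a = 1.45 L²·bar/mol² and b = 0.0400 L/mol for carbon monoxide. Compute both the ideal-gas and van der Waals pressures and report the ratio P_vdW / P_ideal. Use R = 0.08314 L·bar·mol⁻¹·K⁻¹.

Ideal: P_ideal = RT/V_m = (0.08314)(635)/0.268 = 196.992 bar
vdW: P = RT/(V_m − b) − a/V_m² = 52.7939/0.228000 − 1.45/0.0718240 = 231.552 − 20.1882 = 211.364 bar
Ratio = 211.364/196.992 = 1.073

P_vdW / P_ideal ≈ 1.073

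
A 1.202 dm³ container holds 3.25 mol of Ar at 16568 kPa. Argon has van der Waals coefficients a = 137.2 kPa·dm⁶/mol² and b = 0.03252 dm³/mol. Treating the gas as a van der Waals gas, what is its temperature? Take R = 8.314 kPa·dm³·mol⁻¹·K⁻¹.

T ≈ 712.9 K

T = (P + a n²/V²)(V − nb)/(nR)
P + a n²/V² = 16568 + (137.2)(3.25)²/(1.202)² = 17571 kPa
V − nb = 1.202 − (3.25)(0.03252) = 1.0963 dm³
T = (17571)(1.0963)/((3.25)(8.314)) = 712.9 K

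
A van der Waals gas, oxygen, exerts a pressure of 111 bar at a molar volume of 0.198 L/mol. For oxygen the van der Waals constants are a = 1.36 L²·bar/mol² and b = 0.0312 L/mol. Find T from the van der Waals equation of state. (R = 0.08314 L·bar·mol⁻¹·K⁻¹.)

T ≈ 292.3 K

T = (P + a/V_m²)(V_m − b)/R
P + a/V_m² = 111 + 1.36/(0.198)² = 145.69 bar
V_m − b = 0.198 − 0.0312 = 0.16680 L/mol
T = (145.69)(0.16680)/0.08314 = 292.3 K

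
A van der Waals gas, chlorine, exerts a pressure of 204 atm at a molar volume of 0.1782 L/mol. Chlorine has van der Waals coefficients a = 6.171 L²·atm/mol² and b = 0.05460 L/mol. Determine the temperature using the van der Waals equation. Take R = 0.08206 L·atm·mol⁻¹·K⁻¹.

T = (P + a/V_m²)(V_m − b)/R
P + a/V_m² = 204 + 6.171/(0.1782)² = 398.33 atm
V_m − b = 0.1782 − 0.05460 = 0.12360 L/mol
T = (398.33)(0.12360)/0.08206 = 600.0 K

T ≈ 600.0 K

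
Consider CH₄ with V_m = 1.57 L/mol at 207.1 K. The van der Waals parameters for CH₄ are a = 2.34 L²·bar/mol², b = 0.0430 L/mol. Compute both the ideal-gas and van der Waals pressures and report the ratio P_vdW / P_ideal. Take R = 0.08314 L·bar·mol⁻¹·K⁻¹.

Ideal: P_ideal = RT/V_m = (0.08314)(207.1)/1.57 = 10.9671 bar
vdW: P = RT/(V_m − b) − a/V_m² = 17.2183/1.52700 − 2.34/2.46490 = 11.2759 − 0.949329 = 10.3266 bar
Ratio = 10.3266/10.9671 = 0.9416

P_vdW / P_ideal ≈ 0.9416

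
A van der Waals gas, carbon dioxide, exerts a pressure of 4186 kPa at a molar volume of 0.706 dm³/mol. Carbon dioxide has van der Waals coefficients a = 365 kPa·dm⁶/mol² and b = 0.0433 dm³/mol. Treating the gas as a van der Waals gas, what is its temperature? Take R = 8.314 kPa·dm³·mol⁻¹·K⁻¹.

T = (P + a/V_m²)(V_m − b)/R
P + a/V_m² = 4186 + 365/(0.706)² = 4918.3 kPa
V_m − b = 0.706 − 0.0433 = 0.66270 dm³/mol
T = (4918.3)(0.66270)/8.314 = 392.0 K

T ≈ 392.0 K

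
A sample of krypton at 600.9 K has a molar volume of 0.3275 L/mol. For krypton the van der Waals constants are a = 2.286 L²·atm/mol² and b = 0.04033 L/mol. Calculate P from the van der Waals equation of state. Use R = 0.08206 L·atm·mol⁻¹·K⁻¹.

P = RT/(V_m − b) − a/V_m²
RT/(V_m − b) = (0.08206)(600.9)/(0.3275 − 0.04033) = 49.310/0.28717 = 171.71 atm
a/V_m² = 2.286/(0.3275)² = 21.313 atm
P = 171.71 − 21.313 = 150.4 atm

P ≈ 150.4 atm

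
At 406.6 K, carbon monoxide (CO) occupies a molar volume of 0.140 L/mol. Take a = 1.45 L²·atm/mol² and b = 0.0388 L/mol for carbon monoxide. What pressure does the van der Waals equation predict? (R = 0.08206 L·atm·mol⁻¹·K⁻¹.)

P = RT/(V_m − b) − a/V_m²
RT/(V_m − b) = (0.08206)(406.6)/(0.140 − 0.0388) = 33.366/0.10120 = 329.70 atm
a/V_m² = 1.45/(0.140)² = 73.980 atm
P = 329.70 − 73.980 = 255.7 atm

P ≈ 255.7 atm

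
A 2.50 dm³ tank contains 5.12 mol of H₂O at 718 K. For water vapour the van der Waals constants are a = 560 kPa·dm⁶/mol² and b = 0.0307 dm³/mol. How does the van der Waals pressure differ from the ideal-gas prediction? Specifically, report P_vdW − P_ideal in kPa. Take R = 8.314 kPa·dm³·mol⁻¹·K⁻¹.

Ideal: P_ideal = nRT/V = (5.12)(8.314)(718)/2.50 = 12225.4 kPa
vdW: P = nRT/(V − nb) − a n²/V² = 30563.6/2.34282 − 14680.1/6.25000 = 13045.6 − 2348.82 = 10696.8 kPa
ΔP = 10696.8 − 12225.4 = -1529 kPa

ΔP ≈ -1529 kPa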